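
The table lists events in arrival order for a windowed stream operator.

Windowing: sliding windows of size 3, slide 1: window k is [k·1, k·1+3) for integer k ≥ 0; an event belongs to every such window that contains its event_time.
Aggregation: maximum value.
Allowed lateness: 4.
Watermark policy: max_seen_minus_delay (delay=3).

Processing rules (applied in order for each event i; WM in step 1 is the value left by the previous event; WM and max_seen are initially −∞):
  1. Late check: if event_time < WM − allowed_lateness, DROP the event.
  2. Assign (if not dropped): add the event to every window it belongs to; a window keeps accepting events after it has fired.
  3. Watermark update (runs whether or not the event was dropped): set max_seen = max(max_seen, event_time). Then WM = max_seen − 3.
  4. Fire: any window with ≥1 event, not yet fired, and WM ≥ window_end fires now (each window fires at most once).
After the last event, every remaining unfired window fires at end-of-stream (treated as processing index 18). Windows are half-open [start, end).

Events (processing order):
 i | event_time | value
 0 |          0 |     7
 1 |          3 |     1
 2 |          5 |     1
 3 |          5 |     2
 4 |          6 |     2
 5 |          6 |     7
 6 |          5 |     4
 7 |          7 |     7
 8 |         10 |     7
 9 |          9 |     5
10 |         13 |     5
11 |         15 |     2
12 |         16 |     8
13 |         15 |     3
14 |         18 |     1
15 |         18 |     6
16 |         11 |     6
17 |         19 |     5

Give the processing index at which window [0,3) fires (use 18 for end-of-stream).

4

i=0 t=0 v=7: → [0,3); WM=-3
i=1 t=3 v=1: → [3,6),[2,5),[1,4); WM=0
i=2 t=5 v=1: → [5,8),[4,7),[3,6); WM=2
i=3 t=5 v=2: → [5,8),[4,7),[3,6); WM=2
i=4 t=6 v=2: → [6,9),[5,8),[4,7); WM=3; [0,3) fires=7
i=5 t=6 v=7: → [6,9),[5,8),[4,7); WM=3
i=6 t=5 v=4: → [5,8),[4,7),[3,6); WM=3
i=7 t=7 v=7: → [7,10),[6,9),[5,8); WM=4; [1,4) fires=1
i=8 t=10 v=7: → [10,13),[9,12),[8,11); WM=7; [2,5) fires=1 [3,6) fires=4 [4,7) fires=7
i=9 t=9 v=5: → [9,12),[8,11),[7,10); WM=7
i=10 t=13 v=5: → [13,16),[12,15),[11,14); WM=10; [5,8) fires=7 [6,9) fires=7 [7,10) fires=7
i=11 t=15 v=2: → [15,18),[14,17),[13,16); WM=12; [8,11) fires=7 [9,12) fires=7
i=12 t=16 v=8: → [16,19),[15,18),[14,17); WM=13; [10,13) fires=7
i=13 t=15 v=3: → [15,18),[14,17),[13,16); WM=13
i=14 t=18 v=1: → [18,21),[17,20),[16,19); WM=15; [11,14) fires=5 [12,15) fires=5
i=15 t=18 v=6: → [18,21),[17,20),[16,19); WM=15
i=16 t=11 v=6: → [11,14),[10,13),[9,12); WM=15
i=17 t=19 v=5: → [19,22),[18,21),[17,20); WM=16; [13,16) fires=5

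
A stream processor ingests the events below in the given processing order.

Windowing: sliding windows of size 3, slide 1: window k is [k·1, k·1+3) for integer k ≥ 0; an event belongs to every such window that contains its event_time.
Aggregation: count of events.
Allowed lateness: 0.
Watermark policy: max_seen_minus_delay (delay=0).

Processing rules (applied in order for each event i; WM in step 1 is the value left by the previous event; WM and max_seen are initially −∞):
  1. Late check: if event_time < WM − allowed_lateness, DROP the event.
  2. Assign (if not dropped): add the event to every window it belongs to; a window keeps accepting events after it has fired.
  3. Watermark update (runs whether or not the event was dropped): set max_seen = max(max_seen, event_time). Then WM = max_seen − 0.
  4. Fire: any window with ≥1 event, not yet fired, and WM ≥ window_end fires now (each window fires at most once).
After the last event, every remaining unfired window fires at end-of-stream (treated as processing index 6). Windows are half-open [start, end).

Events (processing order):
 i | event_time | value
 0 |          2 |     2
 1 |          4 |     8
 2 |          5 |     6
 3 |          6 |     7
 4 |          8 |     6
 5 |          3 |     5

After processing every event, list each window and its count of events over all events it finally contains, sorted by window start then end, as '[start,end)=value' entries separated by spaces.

i=0 t=2 v=2: → [2,5),[1,4),[0,3); WM=2
i=1 t=4 v=8: → [4,7),[3,6),[2,5); WM=4; [0,3) fires=1 [1,4) fires=1
i=2 t=5 v=6: → [5,8),[4,7),[3,6); WM=5; [2,5) fires=2
i=3 t=6 v=7: → [6,9),[5,8),[4,7); WM=6; [3,6) fires=2
i=4 t=8 v=6: → [8,11),[7,10),[6,9); WM=8; [4,7) fires=3 [5,8) fires=2
i=5 t=3 v=5: DROP (t<8-0); WM=8

[0,3)=1 [1,4)=1 [2,5)=2 [3,6)=2 [4,7)=3 [5,8)=2 [6,9)=2 [7,10)=1 [8,11)=1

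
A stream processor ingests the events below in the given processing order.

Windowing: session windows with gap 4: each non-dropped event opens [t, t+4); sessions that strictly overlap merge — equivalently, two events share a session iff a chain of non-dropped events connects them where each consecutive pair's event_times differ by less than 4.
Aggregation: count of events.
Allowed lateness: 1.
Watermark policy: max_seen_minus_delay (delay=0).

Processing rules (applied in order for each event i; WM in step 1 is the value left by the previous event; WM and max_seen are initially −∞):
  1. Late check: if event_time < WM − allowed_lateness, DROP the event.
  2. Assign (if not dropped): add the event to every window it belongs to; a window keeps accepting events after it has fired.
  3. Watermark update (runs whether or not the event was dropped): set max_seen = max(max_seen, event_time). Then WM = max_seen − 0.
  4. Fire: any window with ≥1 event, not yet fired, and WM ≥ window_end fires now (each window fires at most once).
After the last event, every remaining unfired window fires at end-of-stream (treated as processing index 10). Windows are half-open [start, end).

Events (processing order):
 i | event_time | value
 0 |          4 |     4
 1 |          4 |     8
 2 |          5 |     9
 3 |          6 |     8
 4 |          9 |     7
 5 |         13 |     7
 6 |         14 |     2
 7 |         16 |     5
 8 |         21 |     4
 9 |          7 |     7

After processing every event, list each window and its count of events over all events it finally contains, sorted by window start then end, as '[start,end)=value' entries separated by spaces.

[4,13)=5 [13,20)=3 [21,25)=1

i=0 t=4 v=4: → [4,8); WM=4
i=1 t=4 v=8: → [4,8); WM=4
i=2 t=5 v=9: → [4,9); WM=5
i=3 t=6 v=8: → [4,10); WM=6
i=4 t=9 v=7: → [4,13); WM=9
i=5 t=13 v=7: → [13,17); WM=13
i=6 t=14 v=2: → [13,18); WM=14
i=7 t=16 v=5: → [13,20); WM=16
i=8 t=21 v=4: → [21,25); WM=21
i=9 t=7 v=7: DROP (t<21-1); WM=21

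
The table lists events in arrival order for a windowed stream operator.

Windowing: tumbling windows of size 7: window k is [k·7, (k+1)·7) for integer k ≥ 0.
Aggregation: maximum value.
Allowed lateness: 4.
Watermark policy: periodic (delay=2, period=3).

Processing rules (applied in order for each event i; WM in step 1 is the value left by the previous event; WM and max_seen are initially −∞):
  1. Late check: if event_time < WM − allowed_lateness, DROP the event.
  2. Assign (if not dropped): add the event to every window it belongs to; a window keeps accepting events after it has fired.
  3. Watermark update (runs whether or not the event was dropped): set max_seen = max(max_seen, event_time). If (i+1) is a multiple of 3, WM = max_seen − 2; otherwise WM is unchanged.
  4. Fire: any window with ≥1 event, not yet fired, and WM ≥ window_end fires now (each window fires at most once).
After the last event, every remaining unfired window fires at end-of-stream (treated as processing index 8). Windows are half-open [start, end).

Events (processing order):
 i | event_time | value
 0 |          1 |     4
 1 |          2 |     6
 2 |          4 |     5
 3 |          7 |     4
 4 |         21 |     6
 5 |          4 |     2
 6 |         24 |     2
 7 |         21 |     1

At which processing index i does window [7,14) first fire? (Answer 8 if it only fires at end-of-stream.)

i=0 t=1 v=4: → [0,7); WM=−∞
i=1 t=2 v=6: → [0,7); WM=−∞
i=2 t=4 v=5: → [0,7); WM=2
i=3 t=7 v=4: → [7,14); WM=2
i=4 t=21 v=6: → [21,28); WM=2
i=5 t=4 v=2: → [0,7); WM=19; [0,7) fires=6 [7,14) fires=4
i=6 t=24 v=2: → [21,28); WM=19
i=7 t=21 v=1: → [21,28); WM=19

5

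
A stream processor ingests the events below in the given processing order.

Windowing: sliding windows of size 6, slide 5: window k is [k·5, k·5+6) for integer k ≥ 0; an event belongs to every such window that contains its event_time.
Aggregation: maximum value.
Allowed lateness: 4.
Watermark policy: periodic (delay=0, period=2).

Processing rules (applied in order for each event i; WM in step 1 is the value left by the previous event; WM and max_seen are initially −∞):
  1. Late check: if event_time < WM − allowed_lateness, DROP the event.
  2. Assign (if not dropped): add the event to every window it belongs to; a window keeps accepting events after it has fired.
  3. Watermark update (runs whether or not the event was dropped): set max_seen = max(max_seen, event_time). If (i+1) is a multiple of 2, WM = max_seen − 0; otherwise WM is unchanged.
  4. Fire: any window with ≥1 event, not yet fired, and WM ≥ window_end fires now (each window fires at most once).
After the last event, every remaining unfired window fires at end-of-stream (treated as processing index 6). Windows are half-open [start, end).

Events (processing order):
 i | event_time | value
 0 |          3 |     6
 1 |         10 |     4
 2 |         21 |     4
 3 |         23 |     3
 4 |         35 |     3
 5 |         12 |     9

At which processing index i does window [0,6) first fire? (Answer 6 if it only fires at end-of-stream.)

i=0 t=3 v=6: → [0,6); WM=−∞
i=1 t=10 v=4: → [10,16),[5,11); WM=10; [0,6) fires=6
i=2 t=21 v=4: → [20,26); WM=10
i=3 t=23 v=3: → [20,26); WM=23; [5,11) fires=4 [10,16) fires=4
i=4 t=35 v=3: → [35,41),[30,36); WM=23
i=5 t=12 v=9: DROP (t<23-4); WM=35; [20,26) fires=4

1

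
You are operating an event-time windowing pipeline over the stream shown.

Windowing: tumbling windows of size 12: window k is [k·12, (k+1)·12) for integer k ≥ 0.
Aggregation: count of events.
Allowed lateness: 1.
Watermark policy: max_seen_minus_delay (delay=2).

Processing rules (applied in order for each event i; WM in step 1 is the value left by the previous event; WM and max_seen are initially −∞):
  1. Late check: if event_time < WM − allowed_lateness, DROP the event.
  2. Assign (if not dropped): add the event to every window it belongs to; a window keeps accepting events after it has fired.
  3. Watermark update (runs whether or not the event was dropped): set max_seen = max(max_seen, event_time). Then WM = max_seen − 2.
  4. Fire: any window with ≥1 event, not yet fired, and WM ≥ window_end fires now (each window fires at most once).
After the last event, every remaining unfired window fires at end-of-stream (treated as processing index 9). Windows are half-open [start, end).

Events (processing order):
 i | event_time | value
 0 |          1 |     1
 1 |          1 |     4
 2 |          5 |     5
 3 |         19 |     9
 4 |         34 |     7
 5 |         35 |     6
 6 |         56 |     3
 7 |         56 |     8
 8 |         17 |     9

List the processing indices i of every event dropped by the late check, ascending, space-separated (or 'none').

i=0 t=1 v=1: → [0,12); WM=-1
i=1 t=1 v=4: → [0,12); WM=-1
i=2 t=5 v=5: → [0,12); WM=3
i=3 t=19 v=9: → [12,24); WM=17; [0,12) fires=3
i=4 t=34 v=7: → [24,36); WM=32; [12,24) fires=1
i=5 t=35 v=6: → [24,36); WM=33
i=6 t=56 v=3: → [48,60); WM=54; [24,36) fires=2
i=7 t=56 v=8: → [48,60); WM=54
i=8 t=17 v=9: DROP (t<54-1); WM=54

8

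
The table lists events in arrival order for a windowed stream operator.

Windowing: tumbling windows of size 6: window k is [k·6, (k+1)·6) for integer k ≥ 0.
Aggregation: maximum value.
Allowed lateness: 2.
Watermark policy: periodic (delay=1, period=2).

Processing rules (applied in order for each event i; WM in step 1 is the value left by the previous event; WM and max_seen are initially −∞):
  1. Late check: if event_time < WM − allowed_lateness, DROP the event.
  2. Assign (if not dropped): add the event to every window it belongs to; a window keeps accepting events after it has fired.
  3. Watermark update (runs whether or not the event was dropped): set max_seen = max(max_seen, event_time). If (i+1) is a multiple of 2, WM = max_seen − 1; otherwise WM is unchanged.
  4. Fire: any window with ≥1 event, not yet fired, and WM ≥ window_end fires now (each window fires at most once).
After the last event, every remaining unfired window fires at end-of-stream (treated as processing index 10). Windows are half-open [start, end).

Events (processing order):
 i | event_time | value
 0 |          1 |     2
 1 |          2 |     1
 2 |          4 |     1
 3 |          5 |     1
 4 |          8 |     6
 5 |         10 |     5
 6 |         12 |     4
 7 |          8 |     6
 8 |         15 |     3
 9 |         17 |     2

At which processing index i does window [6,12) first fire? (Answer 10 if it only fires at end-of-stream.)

9

i=0 t=1 v=2: → [0,6); WM=−∞
i=1 t=2 v=1: → [0,6); WM=1
i=2 t=4 v=1: → [0,6); WM=1
i=3 t=5 v=1: → [0,6); WM=4
i=4 t=8 v=6: → [6,12); WM=4
i=5 t=10 v=5: → [6,12); WM=9; [0,6) fires=2
i=6 t=12 v=4: → [12,18); WM=9
i=7 t=8 v=6: → [6,12); WM=11
i=8 t=15 v=3: → [12,18); WM=11
i=9 t=17 v=2: → [12,18); WM=16; [6,12) fires=6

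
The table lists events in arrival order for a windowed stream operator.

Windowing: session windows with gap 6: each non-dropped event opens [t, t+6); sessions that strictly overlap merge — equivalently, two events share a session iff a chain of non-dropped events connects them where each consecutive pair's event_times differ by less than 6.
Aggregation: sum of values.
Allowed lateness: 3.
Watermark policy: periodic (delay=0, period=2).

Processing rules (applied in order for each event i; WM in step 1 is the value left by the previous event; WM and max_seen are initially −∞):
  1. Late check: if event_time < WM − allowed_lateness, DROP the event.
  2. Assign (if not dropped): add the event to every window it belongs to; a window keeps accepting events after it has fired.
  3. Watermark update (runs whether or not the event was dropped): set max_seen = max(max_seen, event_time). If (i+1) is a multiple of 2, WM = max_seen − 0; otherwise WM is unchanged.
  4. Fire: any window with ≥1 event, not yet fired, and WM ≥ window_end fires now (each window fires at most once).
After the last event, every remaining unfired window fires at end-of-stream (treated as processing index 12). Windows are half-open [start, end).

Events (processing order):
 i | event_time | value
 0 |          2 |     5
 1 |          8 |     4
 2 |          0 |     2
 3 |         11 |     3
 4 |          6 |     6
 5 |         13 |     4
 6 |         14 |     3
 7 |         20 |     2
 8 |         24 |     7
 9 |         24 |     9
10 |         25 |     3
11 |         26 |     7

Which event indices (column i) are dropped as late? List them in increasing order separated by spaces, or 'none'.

2 4

i=0 t=2 v=5: → [2,8); WM=−∞
i=1 t=8 v=4: → [8,14); WM=8
i=2 t=0 v=2: DROP (t<8-3); WM=8
i=3 t=11 v=3: → [8,17); WM=11
i=4 t=6 v=6: DROP (t<11-3); WM=11
i=5 t=13 v=4: → [8,19); WM=13
i=6 t=14 v=3: → [8,20); WM=13
i=7 t=20 v=2: → [20,26); WM=20
i=8 t=24 v=7: → [20,30); WM=20
i=9 t=24 v=9: → [20,30); WM=24
i=10 t=25 v=3: → [20,31); WM=24
i=11 t=26 v=7: → [20,32); WM=26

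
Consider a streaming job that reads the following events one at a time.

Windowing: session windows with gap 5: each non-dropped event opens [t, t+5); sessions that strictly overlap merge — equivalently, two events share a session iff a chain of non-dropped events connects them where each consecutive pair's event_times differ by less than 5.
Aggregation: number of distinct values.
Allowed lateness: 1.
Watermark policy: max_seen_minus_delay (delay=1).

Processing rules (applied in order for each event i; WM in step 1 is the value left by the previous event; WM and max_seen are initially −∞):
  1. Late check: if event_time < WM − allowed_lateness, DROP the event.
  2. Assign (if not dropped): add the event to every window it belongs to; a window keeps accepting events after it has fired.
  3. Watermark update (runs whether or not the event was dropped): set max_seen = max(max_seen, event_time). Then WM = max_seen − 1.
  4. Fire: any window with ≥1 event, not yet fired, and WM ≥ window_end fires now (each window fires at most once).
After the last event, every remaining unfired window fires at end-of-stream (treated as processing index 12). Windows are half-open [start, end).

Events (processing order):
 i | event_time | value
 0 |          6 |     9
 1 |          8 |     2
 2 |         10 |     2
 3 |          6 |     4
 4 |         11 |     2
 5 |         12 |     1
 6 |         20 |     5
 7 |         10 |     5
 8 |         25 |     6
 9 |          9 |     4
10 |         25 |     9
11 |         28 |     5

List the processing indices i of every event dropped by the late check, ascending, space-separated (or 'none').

3 7 9

i=0 t=6 v=9: → [6,11); WM=5
i=1 t=8 v=2: → [6,13); WM=7
i=2 t=10 v=2: → [6,15); WM=9
i=3 t=6 v=4: DROP (t<9-1); WM=9
i=4 t=11 v=2: → [6,16); WM=10
i=5 t=12 v=1: → [6,17); WM=11
i=6 t=20 v=5: → [20,25); WM=19
i=7 t=10 v=5: DROP (t<19-1); WM=19
i=8 t=25 v=6: → [25,30); WM=24
i=9 t=9 v=4: DROP (t<24-1); WM=24
i=10 t=25 v=9: → [25,30); WM=24
i=11 t=28 v=5: → [25,33); WM=27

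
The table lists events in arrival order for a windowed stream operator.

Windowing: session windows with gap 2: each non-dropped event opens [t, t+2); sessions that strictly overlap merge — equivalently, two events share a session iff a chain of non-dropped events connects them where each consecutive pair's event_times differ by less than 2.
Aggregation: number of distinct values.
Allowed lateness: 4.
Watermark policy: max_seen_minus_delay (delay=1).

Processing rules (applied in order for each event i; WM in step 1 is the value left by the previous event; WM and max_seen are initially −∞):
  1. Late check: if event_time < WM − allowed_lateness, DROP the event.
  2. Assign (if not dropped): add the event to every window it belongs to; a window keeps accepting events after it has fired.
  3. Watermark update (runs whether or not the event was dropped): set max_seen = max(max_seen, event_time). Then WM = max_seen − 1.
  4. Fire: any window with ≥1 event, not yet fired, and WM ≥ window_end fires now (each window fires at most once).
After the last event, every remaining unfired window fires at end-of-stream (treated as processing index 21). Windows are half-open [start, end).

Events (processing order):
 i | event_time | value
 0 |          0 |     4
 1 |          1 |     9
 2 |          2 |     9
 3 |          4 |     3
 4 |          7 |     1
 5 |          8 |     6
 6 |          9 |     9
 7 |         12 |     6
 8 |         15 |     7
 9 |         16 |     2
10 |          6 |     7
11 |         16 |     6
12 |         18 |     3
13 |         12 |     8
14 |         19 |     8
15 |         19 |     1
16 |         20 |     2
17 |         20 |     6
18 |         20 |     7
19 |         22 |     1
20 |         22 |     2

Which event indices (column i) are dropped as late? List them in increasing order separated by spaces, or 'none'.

i=0 t=0 v=4: → [0,2); WM=-1
i=1 t=1 v=9: → [0,3); WM=0
i=2 t=2 v=9: → [0,4); WM=1
i=3 t=4 v=3: → [4,6); WM=3
i=4 t=7 v=1: → [7,9); WM=6
i=5 t=8 v=6: → [7,10); WM=7
i=6 t=9 v=9: → [7,11); WM=8
i=7 t=12 v=6: → [12,14); WM=11
i=8 t=15 v=7: → [15,17); WM=14
i=9 t=16 v=2: → [15,18); WM=15
i=10 t=6 v=7: DROP (t<15-4); WM=15
i=11 t=16 v=6: → [15,18); WM=15
i=12 t=18 v=3: → [18,20); WM=17
i=13 t=12 v=8: DROP (t<17-4); WM=17
i=14 t=19 v=8: → [18,21); WM=18
i=15 t=19 v=1: → [18,21); WM=18
i=16 t=20 v=2: → [18,22); WM=19
i=17 t=20 v=6: → [18,22); WM=19
i=18 t=20 v=7: → [18,22); WM=19
i=19 t=22 v=1: → [22,24); WM=21
i=20 t=22 v=2: → [22,24); WM=21

10 13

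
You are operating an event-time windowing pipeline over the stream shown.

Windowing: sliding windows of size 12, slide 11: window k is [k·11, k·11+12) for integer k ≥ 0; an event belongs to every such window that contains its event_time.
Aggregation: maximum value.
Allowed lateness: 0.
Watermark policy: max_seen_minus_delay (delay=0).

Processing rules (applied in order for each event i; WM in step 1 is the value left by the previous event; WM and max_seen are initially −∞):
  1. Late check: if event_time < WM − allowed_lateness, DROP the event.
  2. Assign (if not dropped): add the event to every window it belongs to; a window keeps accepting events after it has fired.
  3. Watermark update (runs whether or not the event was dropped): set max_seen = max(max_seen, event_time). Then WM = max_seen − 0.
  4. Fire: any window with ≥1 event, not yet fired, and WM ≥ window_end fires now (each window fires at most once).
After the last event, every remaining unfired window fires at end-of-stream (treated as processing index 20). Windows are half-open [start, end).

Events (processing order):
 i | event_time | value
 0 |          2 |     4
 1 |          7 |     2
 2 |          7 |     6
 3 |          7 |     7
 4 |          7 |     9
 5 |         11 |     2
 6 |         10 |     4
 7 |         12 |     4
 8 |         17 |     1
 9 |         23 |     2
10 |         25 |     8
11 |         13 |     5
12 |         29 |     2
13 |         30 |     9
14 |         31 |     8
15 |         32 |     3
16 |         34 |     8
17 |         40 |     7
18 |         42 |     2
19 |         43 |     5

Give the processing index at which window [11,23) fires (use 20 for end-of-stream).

9

i=0 t=2 v=4: → [0,12); WM=2
i=1 t=7 v=2: → [0,12); WM=7
i=2 t=7 v=6: → [0,12); WM=7
i=3 t=7 v=7: → [0,12); WM=7
i=4 t=7 v=9: → [0,12); WM=7
i=5 t=11 v=2: → [11,23),[0,12); WM=11
i=6 t=10 v=4: DROP (t<11-0); WM=11
i=7 t=12 v=4: → [11,23); WM=12; [0,12) fires=9
i=8 t=17 v=1: → [11,23); WM=17
i=9 t=23 v=2: → [22,34); WM=23; [11,23) fires=4
i=10 t=25 v=8: → [22,34); WM=25
i=11 t=13 v=5: DROP (t<25-0); WM=25
i=12 t=29 v=2: → [22,34); WM=29
i=13 t=30 v=9: → [22,34); WM=30
i=14 t=31 v=8: → [22,34); WM=31
i=15 t=32 v=3: → [22,34); WM=32
i=16 t=34 v=8: → [33,45); WM=34; [22,34) fires=9
i=17 t=40 v=7: → [33,45); WM=40
i=18 t=42 v=2: → [33,45); WM=42
i=19 t=43 v=5: → [33,45); WM=43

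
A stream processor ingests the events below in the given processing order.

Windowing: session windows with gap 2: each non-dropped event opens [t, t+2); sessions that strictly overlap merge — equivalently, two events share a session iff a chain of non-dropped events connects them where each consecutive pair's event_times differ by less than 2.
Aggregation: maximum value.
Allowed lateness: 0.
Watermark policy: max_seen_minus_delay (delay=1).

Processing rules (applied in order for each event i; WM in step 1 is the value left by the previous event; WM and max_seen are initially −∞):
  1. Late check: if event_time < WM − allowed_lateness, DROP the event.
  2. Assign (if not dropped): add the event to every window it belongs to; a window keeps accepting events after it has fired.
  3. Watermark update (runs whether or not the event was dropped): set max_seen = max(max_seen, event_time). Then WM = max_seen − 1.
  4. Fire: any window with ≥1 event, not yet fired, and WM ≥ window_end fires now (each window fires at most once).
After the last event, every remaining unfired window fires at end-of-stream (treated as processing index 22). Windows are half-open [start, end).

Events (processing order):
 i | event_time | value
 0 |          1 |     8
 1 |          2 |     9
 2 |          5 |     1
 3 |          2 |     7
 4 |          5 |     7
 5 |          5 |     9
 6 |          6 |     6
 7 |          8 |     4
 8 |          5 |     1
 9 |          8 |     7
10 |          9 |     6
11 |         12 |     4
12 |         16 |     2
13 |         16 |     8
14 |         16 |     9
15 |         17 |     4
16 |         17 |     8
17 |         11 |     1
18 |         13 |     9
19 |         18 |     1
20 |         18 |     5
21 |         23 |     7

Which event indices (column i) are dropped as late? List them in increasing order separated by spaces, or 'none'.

i=0 t=1 v=8: → [1,3); WM=0
i=1 t=2 v=9: → [1,4); WM=1
i=2 t=5 v=1: → [5,7); WM=4
i=3 t=2 v=7: DROP (t<4-0); WM=4
i=4 t=5 v=7: → [5,7); WM=4
i=5 t=5 v=9: → [5,7); WM=4
i=6 t=6 v=6: → [5,8); WM=5
i=7 t=8 v=4: → [8,10); WM=7
i=8 t=5 v=1: DROP (t<7-0); WM=7
i=9 t=8 v=7: → [8,10); WM=7
i=10 t=9 v=6: → [8,11); WM=8
i=11 t=12 v=4: → [12,14); WM=11
i=12 t=16 v=2: → [16,18); WM=15
i=13 t=16 v=8: → [16,18); WM=15
i=14 t=16 v=9: → [16,18); WM=15
i=15 t=17 v=4: → [16,19); WM=16
i=16 t=17 v=8: → [16,19); WM=16
i=17 t=11 v=1: DROP (t<16-0); WM=16
i=18 t=13 v=9: DROP (t<16-0); WM=16
i=19 t=18 v=1: → [16,20); WM=17
i=20 t=18 v=5: → [16,20); WM=17
i=21 t=23 v=7: → [23,25); WM=22

3 8 17 18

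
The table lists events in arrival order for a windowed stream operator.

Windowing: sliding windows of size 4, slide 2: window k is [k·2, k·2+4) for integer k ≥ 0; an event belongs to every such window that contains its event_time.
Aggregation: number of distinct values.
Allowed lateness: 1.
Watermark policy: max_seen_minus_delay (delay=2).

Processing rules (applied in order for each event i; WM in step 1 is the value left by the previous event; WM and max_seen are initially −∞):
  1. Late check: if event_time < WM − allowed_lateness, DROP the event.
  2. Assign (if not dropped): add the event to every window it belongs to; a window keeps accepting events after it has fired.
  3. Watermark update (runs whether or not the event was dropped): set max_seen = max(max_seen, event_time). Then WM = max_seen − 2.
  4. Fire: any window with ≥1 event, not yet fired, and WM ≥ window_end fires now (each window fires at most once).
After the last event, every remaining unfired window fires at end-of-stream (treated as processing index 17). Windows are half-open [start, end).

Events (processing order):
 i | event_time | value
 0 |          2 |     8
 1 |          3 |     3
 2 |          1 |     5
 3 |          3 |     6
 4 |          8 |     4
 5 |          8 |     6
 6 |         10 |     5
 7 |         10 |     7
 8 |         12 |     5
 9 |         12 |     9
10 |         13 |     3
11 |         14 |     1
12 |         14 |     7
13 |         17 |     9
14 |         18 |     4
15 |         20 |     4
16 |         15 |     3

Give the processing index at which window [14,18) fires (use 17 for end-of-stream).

i=0 t=2 v=8: → [2,6),[0,4); WM=0
i=1 t=3 v=3: → [2,6),[0,4); WM=1
i=2 t=1 v=5: → [0,4); WM=1
i=3 t=3 v=6: → [2,6),[0,4); WM=1
i=4 t=8 v=4: → [8,12),[6,10); WM=6; [0,4) fires=4 [2,6) fires=3
i=5 t=8 v=6: → [8,12),[6,10); WM=6
i=6 t=10 v=5: → [10,14),[8,12); WM=8
i=7 t=10 v=7: → [10,14),[8,12); WM=8
i=8 t=12 v=5: → [12,16),[10,14); WM=10; [6,10) fires=2
i=9 t=12 v=9: → [12,16),[10,14); WM=10
i=10 t=13 v=3: → [12,16),[10,14); WM=11
i=11 t=14 v=1: → [14,18),[12,16); WM=12; [8,12) fires=4
i=12 t=14 v=7: → [14,18),[12,16); WM=12
i=13 t=17 v=9: → [16,20),[14,18); WM=15; [10,14) fires=4
i=14 t=18 v=4: → [18,22),[16,20); WM=16; [12,16) fires=5
i=15 t=20 v=4: → [20,24),[18,22); WM=18; [14,18) fires=3
i=16 t=15 v=3: DROP (t<18-1); WM=18

15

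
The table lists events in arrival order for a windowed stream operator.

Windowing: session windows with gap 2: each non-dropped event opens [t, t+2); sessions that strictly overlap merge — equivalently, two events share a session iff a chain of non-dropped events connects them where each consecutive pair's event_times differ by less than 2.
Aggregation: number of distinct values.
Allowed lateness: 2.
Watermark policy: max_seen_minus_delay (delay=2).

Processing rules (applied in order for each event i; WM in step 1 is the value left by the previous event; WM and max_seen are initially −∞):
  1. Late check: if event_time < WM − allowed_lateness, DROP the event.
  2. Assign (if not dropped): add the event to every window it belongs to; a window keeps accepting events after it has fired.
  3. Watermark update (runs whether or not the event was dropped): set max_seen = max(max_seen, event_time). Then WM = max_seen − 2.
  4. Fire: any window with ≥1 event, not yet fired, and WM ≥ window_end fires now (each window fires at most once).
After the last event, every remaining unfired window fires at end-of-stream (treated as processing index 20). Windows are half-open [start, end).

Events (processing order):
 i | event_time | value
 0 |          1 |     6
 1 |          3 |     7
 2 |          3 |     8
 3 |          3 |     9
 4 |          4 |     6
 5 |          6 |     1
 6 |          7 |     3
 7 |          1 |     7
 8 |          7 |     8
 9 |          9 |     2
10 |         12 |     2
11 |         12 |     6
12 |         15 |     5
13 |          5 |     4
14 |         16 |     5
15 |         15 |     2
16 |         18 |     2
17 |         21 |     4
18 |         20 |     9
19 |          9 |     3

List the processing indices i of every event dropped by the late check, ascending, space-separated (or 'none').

i=0 t=1 v=6: → [1,3); WM=-1
i=1 t=3 v=7: → [3,5); WM=1
i=2 t=3 v=8: → [3,5); WM=1
i=3 t=3 v=9: → [3,5); WM=1
i=4 t=4 v=6: → [3,6); WM=2
i=5 t=6 v=1: → [6,8); WM=4
i=6 t=7 v=3: → [6,9); WM=5
i=7 t=1 v=7: DROP (t<5-2); WM=5
i=8 t=7 v=8: → [6,9); WM=5
i=9 t=9 v=2: → [9,11); WM=7
i=10 t=12 v=2: → [12,14); WM=10
i=11 t=12 v=6: → [12,14); WM=10
i=12 t=15 v=5: → [15,17); WM=13
i=13 t=5 v=4: DROP (t<13-2); WM=13
i=14 t=16 v=5: → [15,18); WM=14
i=15 t=15 v=2: → [15,18); WM=14
i=16 t=18 v=2: → [18,20); WM=16
i=17 t=21 v=4: → [21,23); WM=19
i=18 t=20 v=9: → [20,23); WM=19
i=19 t=9 v=3: DROP (t<19-2); WM=19

7 13 19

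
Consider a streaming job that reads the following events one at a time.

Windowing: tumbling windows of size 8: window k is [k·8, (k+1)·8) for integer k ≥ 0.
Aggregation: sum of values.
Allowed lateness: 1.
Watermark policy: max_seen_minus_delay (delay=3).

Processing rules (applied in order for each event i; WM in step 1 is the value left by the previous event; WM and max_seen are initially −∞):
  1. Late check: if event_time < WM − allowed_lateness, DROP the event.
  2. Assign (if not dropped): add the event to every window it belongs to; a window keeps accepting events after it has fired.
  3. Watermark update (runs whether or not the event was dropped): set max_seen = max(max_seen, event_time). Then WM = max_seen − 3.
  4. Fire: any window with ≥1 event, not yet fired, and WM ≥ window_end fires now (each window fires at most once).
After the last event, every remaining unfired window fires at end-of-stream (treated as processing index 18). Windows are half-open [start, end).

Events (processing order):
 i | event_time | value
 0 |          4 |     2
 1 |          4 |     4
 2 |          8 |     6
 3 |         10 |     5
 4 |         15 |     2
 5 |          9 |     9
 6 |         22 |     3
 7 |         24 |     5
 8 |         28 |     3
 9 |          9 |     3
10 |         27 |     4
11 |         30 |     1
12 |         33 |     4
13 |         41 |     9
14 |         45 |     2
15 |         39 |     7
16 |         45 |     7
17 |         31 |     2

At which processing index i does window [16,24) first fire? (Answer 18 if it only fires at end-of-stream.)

i=0 t=4 v=2: → [0,8); WM=1
i=1 t=4 v=4: → [0,8); WM=1
i=2 t=8 v=6: → [8,16); WM=5
i=3 t=10 v=5: → [8,16); WM=7
i=4 t=15 v=2: → [8,16); WM=12; [0,8) fires=6
i=5 t=9 v=9: DROP (t<12-1); WM=12
i=6 t=22 v=3: → [16,24); WM=19; [8,16) fires=13
i=7 t=24 v=5: → [24,32); WM=21
i=8 t=28 v=3: → [24,32); WM=25; [16,24) fires=3
i=9 t=9 v=3: DROP (t<25-1); WM=25
i=10 t=27 v=4: → [24,32); WM=25
i=11 t=30 v=1: → [24,32); WM=27
i=12 t=33 v=4: → [32,40); WM=30
i=13 t=41 v=9: → [40,48); WM=38; [24,32) fires=13
i=14 t=45 v=2: → [40,48); WM=42; [32,40) fires=4
i=15 t=39 v=7: DROP (t<42-1); WM=42
i=16 t=45 v=7: → [40,48); WM=42
i=17 t=31 v=2: DROP (t<42-1); WM=42

8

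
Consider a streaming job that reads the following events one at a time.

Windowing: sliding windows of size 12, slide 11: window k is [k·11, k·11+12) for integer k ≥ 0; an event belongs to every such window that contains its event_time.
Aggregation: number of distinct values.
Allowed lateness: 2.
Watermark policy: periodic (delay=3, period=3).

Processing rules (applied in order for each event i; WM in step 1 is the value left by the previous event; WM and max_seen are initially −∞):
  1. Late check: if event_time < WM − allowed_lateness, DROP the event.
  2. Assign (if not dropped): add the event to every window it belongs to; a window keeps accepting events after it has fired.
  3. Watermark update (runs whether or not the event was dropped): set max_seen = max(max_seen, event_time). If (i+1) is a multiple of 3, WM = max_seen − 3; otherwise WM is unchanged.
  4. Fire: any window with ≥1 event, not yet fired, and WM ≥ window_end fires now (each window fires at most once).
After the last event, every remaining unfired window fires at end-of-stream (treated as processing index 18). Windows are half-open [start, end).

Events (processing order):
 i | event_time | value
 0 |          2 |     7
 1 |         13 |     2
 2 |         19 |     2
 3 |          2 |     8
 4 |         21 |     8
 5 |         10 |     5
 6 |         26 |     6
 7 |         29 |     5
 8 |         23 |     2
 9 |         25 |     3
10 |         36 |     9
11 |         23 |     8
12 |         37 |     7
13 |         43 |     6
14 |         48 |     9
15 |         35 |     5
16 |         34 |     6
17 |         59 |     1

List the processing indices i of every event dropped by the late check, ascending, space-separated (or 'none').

3 5 11 15 16

i=0 t=2 v=7: → [0,12); WM=−∞
i=1 t=13 v=2: → [11,23); WM=−∞
i=2 t=19 v=2: → [11,23); WM=16; [0,12) fires=1
i=3 t=2 v=8: DROP (t<16-2); WM=16
i=4 t=21 v=8: → [11,23); WM=16
i=5 t=10 v=5: DROP (t<16-2); WM=18
i=6 t=26 v=6: → [22,34); WM=18
i=7 t=29 v=5: → [22,34); WM=18
i=8 t=23 v=2: → [22,34); WM=26; [11,23) fires=2
i=9 t=25 v=3: → [22,34); WM=26
i=10 t=36 v=9: → [33,45); WM=26
i=11 t=23 v=8: DROP (t<26-2); WM=33
i=12 t=37 v=7: → [33,45); WM=33
i=13 t=43 v=6: → [33,45); WM=33
i=14 t=48 v=9: → [44,56); WM=45; [22,34) fires=4 [33,45) fires=3
i=15 t=35 v=5: DROP (t<45-2); WM=45
i=16 t=34 v=6: DROP (t<45-2); WM=45
i=17 t=59 v=1: → [55,67); WM=56; [44,56) fires=1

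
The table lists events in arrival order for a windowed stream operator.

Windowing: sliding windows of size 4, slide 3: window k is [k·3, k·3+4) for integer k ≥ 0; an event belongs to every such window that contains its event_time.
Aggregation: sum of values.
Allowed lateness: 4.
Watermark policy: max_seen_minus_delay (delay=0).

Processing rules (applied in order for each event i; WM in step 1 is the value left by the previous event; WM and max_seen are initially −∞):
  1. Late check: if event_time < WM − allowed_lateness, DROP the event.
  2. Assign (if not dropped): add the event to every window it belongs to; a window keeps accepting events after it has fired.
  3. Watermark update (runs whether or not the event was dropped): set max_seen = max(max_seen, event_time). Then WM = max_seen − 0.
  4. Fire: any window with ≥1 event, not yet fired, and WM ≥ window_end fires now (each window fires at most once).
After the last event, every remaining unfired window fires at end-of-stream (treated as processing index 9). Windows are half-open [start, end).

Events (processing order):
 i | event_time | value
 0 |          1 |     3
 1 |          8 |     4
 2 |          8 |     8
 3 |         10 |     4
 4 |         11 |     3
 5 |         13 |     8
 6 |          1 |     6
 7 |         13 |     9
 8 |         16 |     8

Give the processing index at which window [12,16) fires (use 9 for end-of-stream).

8

i=0 t=1 v=3: → [0,4); WM=1
i=1 t=8 v=4: → [6,10); WM=8; [0,4) fires=3
i=2 t=8 v=8: → [6,10); WM=8
i=3 t=10 v=4: → [9,13); WM=10; [6,10) fires=12
i=4 t=11 v=3: → [9,13); WM=11
i=5 t=13 v=8: → [12,16); WM=13; [9,13) fires=7
i=6 t=1 v=6: DROP (t<13-4); WM=13
i=7 t=13 v=9: → [12,16); WM=13
i=8 t=16 v=8: → [15,19); WM=16; [12,16) fires=17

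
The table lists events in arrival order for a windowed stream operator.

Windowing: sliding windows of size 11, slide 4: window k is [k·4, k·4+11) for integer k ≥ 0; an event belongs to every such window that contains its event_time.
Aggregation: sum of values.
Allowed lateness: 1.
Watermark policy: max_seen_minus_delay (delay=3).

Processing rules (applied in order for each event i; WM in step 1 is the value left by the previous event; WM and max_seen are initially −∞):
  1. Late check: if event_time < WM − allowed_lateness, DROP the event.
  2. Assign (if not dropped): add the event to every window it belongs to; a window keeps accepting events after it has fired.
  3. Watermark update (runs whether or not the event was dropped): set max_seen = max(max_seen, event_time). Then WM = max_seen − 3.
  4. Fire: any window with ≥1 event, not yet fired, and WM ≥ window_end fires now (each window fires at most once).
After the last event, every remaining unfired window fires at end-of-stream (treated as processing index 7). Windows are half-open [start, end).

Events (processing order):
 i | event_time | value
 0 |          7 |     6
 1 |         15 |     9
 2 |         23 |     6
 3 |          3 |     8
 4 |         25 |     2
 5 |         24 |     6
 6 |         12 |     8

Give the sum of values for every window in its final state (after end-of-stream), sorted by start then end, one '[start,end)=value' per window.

[0,11)=6 [4,15)=6 [8,19)=9 [12,23)=9 [16,27)=14 [20,31)=14 [24,35)=8

i=0 t=7 v=6: → [4,15),[0,11); WM=4
i=1 t=15 v=9: → [12,23),[8,19); WM=12; [0,11) fires=6
i=2 t=23 v=6: → [20,31),[16,27); WM=20; [4,15) fires=6 [8,19) fires=9
i=3 t=3 v=8: DROP (t<20-1); WM=20
i=4 t=25 v=2: → [24,35),[20,31),[16,27); WM=22
i=5 t=24 v=6: → [24,35),[20,31),[16,27); WM=22
i=6 t=12 v=8: DROP (t<22-1); WM=22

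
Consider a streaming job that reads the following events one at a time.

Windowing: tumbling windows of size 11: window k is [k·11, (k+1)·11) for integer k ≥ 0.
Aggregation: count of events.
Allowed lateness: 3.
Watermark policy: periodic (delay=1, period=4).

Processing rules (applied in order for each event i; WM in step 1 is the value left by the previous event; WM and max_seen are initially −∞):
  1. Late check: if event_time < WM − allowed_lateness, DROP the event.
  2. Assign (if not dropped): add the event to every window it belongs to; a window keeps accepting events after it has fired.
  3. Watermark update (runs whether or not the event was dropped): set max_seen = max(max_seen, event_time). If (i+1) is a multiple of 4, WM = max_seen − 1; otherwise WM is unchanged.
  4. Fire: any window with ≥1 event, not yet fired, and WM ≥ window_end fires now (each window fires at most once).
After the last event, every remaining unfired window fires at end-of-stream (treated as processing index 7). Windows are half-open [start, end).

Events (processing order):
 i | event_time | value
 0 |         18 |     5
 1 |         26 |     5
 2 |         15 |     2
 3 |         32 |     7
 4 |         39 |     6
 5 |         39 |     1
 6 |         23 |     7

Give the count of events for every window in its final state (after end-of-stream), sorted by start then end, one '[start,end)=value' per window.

[11,22)=2 [22,33)=2 [33,44)=2

i=0 t=18 v=5: → [11,22); WM=−∞
i=1 t=26 v=5: → [22,33); WM=−∞
i=2 t=15 v=2: → [11,22); WM=−∞
i=3 t=32 v=7: → [22,33); WM=31; [11,22) fires=2
i=4 t=39 v=6: → [33,44); WM=31
i=5 t=39 v=1: → [33,44); WM=31
i=6 t=23 v=7: DROP (t<31-3); WM=31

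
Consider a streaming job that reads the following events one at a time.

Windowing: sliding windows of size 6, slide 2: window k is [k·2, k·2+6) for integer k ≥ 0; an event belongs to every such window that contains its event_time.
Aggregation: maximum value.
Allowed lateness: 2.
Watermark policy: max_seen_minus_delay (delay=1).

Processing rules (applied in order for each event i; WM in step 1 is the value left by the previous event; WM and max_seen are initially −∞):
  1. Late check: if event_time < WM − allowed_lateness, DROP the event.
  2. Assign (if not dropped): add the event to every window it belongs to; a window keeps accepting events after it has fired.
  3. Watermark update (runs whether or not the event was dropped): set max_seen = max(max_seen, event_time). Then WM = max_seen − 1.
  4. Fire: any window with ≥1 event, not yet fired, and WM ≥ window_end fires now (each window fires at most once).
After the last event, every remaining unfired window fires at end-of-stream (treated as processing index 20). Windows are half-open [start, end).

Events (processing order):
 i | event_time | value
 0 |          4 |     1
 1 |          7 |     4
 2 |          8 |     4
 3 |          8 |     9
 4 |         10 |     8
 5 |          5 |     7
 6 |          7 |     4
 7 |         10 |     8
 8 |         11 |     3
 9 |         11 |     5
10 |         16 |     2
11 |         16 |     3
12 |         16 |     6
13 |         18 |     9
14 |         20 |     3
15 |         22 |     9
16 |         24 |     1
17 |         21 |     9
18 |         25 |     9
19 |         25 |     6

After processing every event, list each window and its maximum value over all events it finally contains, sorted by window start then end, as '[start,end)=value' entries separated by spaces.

[0,6)=1 [2,8)=4 [4,10)=9 [6,12)=9 [8,14)=9 [10,16)=8 [12,18)=6 [14,20)=9 [16,22)=9 [18,24)=9 [20,26)=9 [22,28)=9 [24,30)=9

i=0 t=4 v=1: → [4,10),[2,8),[0,6); WM=3
i=1 t=7 v=4: → [6,12),[4,10),[2,8); WM=6; [0,6) fires=1
i=2 t=8 v=4: → [8,14),[6,12),[4,10); WM=7
i=3 t=8 v=9: → [8,14),[6,12),[4,10); WM=7
i=4 t=10 v=8: → [10,16),[8,14),[6,12); WM=9; [2,8) fires=4
i=5 t=5 v=7: DROP (t<9-2); WM=9
i=6 t=7 v=4: → [6,12),[4,10),[2,8); WM=9
i=7 t=10 v=8: → [10,16),[8,14),[6,12); WM=9
i=8 t=11 v=3: → [10,16),[8,14),[6,12); WM=10; [4,10) fires=9
i=9 t=11 v=5: → [10,16),[8,14),[6,12); WM=10
i=10 t=16 v=2: → [16,22),[14,20),[12,18); WM=15; [6,12) fires=9 [8,14) fires=9
i=11 t=16 v=3: → [16,22),[14,20),[12,18); WM=15
i=12 t=16 v=6: → [16,22),[14,20),[12,18); WM=15
i=13 t=18 v=9: → [18,24),[16,22),[14,20); WM=17; [10,16) fires=8
i=14 t=20 v=3: → [20,26),[18,24),[16,22); WM=19; [12,18) fires=6
i=15 t=22 v=9: → [22,28),[20,26),[18,24); WM=21; [14,20) fires=9
i=16 t=24 v=1: → [24,30),[22,28),[20,26); WM=23; [16,22) fires=9
i=17 t=21 v=9: → [20,26),[18,24),[16,22); WM=23
i=18 t=25 v=9: → [24,30),[22,28),[20,26); WM=24; [18,24) fires=9
i=19 t=25 v=6: → [24,30),[22,28),[20,26); WM=24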